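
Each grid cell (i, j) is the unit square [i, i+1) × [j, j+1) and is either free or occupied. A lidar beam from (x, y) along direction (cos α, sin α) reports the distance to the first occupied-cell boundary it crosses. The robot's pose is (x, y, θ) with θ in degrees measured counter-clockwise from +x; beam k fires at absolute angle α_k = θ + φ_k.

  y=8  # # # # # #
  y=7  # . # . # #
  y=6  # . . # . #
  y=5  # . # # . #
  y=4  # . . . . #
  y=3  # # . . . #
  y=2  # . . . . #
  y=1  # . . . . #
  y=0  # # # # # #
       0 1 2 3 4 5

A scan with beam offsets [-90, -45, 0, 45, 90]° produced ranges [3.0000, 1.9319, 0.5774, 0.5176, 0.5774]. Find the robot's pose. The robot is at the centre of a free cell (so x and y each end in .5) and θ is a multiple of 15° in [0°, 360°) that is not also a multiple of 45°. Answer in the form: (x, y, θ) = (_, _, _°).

(x, y, θ) = (4.5, 1.5, 240°)

The pose lattice has 22·16 = 352 candidates. Test each by forward raycasting.
  (4.5, 2.5, 30°): beam 1 = 1.0000 ≠ 3.0000 ✗
  (1.5, 4.5, 165°): beam 1 = 2.5882 ≠ 3.0000 ✗
  (4.5, 6.5, 30°): beam 1 = 1.0000 ≠ 3.0000 ✗
  …
  (4.5, 1.5, 240°): r_1=3.0000, r_2=1.9319, r_3=0.5774, r_4=0.5176, r_5=0.5774 — all match ✓
Only this pose fits every beam.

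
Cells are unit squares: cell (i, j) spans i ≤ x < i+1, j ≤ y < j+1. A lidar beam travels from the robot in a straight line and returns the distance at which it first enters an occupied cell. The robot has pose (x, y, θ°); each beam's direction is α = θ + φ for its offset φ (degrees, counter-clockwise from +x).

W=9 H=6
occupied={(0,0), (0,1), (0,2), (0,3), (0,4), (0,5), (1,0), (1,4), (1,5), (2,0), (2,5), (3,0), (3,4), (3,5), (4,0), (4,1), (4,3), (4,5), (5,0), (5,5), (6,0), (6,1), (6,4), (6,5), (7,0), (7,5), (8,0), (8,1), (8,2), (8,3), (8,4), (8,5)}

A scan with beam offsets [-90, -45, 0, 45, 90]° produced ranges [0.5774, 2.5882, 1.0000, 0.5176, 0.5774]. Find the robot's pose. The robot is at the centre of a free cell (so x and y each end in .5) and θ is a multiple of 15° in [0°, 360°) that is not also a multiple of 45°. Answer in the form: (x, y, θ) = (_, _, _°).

(x, y, θ) = (7.5, 4.5, 300°)

The pose lattice has 22·16 = 352 candidates. Test each by forward raycasting.
  (6.5, 3.5, 255°): beam 1 = 1.5529 ≠ 0.5774 ✗
  (5.5, 4.5, 60°): beam 2 = 0.5176 ≠ 2.5882 ✗
  (3.5, 1.5, 105°): beam 1 = 0.5176 ≠ 0.5774 ✗
  (6.5, 2.5, 30°): beam 2 = 1.5529 ≠ 2.5882 ✗
  (2.5, 1.5, 75°): beam 1 = 1.5529 ≠ 0.5774 ✗
  …
  (7.5, 4.5, 300°): r_1=0.5774, r_2=2.5882, r_3=1.0000, r_4=0.5176, r_5=0.5774 — all match ✓
Unique over the lattice → pose = (7.5, 4.5, 300°).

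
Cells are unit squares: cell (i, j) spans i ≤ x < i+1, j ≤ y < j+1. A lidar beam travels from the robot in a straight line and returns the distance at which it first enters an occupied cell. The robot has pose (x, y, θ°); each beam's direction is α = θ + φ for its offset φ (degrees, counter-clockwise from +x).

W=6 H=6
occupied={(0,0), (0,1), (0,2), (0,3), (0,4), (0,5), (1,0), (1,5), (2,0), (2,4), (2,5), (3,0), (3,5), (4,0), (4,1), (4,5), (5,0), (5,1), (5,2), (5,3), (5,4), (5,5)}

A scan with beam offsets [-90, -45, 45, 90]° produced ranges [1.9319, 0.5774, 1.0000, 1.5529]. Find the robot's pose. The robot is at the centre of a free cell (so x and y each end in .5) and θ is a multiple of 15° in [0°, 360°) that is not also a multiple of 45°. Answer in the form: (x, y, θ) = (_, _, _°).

The pose lattice has 14·16 = 224 candidates. Test each by forward raycasting.
  (3.5, 3.5, 60°): beam 1 = 1.7321 ≠ 1.9319 ✗
  (1.5, 2.5, 30°): beam 1 = 1.7321 ≠ 1.9319 ✗
  (2.5, 3.5, 255°): beam 1 = 1.5529 ≠ 1.9319 ✗
  (2.5, 1.5, 345°): beam 1 = 0.5176 ≠ 1.9319 ✗
  (3.5, 2.5, 300°): beam 1 = 2.8868 ≠ 1.9319 ✗
  …
  (1.5, 2.5, 195°): r_1=1.9319, r_2=0.5774, r_3=1.0000, r_4=1.5529 — all match ✓
Only this pose fits every beam.

(x, y, θ) = (1.5, 2.5, 195°)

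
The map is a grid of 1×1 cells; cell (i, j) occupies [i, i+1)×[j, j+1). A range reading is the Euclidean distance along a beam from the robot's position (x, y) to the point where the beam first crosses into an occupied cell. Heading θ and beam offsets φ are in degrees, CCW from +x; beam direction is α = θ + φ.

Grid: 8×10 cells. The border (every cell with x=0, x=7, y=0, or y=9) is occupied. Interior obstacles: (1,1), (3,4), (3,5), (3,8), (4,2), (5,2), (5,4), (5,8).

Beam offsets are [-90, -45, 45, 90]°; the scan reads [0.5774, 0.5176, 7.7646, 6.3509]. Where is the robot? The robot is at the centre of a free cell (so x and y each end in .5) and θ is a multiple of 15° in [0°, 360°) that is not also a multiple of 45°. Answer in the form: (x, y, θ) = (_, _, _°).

The pose lattice has 40·16 = 640 candidates. Test each by forward raycasting.
  (5.5, 7.5, 30°): beam 1 = 3.0000 ≠ 0.5774 ✗
  (2.5, 4.5, 255°): beam 1 = 1.5529 ≠ 0.5774 ✗
  (3.5, 2.5, 210°): beam 1 = 5.0000 ≠ 0.5774 ✗
  …
  (1.5, 8.5, 240°): r_1=0.5774, r_2=0.5176, r_3=7.7646, r_4=6.3509 — all match ✓
Only this pose fits every beam.

(x, y, θ) = (1.5, 8.5, 240°)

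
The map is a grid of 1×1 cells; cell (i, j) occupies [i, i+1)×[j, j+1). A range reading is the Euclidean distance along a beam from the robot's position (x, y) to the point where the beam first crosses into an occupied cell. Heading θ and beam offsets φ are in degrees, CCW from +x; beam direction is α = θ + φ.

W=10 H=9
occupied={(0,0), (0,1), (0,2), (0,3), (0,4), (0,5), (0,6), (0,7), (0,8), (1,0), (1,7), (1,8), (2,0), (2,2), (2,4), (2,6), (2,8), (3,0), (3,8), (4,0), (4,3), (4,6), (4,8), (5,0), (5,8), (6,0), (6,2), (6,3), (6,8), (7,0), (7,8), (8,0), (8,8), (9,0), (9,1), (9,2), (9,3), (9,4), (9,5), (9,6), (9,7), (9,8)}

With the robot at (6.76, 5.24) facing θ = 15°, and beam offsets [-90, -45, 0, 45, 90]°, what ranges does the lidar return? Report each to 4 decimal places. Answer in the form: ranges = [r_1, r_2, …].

ranges = [4.3896, 2.5865, 2.3190, 3.1870, 2.8574]

beam 1: φ=-90°, α=285°
  dir = (cos 285°, sin 285°) = (0.2588, -0.9659); from cell (6,5)
  next x-line at t=0.9273, next y-line at t=0.2485; Δt_x=3.8637, Δt_y=1.0353
    y: enter (6,4) at t=0.2485
    x: enter (7,4) at t=0.9273
    y: enter (7,3) at t=1.2837
    y: enter (7,2) at t=2.3190
    y: enter (7,1) at t=3.3543
    y: enter (7,0) at t=4.3896 ← occupied
  → r_1 = 4.3896
beam 2: φ=-45°, α=330°
  dir = (cos 330°, sin 330°) = (0.8660, -0.5000); from cell (6,5)
  next x-line at t=0.2771, next y-line at t=0.4800; Δt_x=1.1547, Δt_y=2.0000
    x: enter (7,5) at t=0.2771
    y: enter (7,4) at t=0.4800
    x: enter (8,4) at t=1.4318
    y: enter (8,3) at t=2.4800
    x: enter (9,3) at t=2.5865 ← occupied
  → r_2 = 2.5865
beam 3: φ=0°, α=15°
  dir = (cos 15°, sin 15°) = (0.9659, 0.2588); from cell (6,5)
  next x-line at t=0.2485, next y-line at t=2.9364; Δt_x=1.0353, Δt_y=3.8637
    x: enter (7,5) at t=0.2485
    x: enter (8,5) at t=1.2837
    x: enter (9,5) at t=2.3190 ← occupied
  → r_3 = 2.3190
beam 4: φ=45°, α=60°
  dir = (cos 60°, sin 60°) = (0.5000, 0.8660); from cell (6,5)
  next x-line at t=0.4800, next y-line at t=0.8776; Δt_x=2.0000, Δt_y=1.1547
    x: enter (7,5) at t=0.4800
    y: enter (7,6) at t=0.8776
    y: enter (7,7) at t=2.0323
    x: enter (8,7) at t=2.4800
    y: enter (8,8) at t=3.1870 ← occupied
  → r_4 = 3.1870
beam 5: φ=90°, α=105°
  dir = (cos 105°, sin 105°) = (-0.2588, 0.9659); from cell (6,5)
  next x-line at t=2.9364, next y-line at t=0.7868; Δt_x=3.8637, Δt_y=1.0353
    y: enter (6,6) at t=0.7868
    y: enter (6,7) at t=1.8221
    y: enter (6,8) at t=2.8574 ← occupied
  → r_5 = 2.8574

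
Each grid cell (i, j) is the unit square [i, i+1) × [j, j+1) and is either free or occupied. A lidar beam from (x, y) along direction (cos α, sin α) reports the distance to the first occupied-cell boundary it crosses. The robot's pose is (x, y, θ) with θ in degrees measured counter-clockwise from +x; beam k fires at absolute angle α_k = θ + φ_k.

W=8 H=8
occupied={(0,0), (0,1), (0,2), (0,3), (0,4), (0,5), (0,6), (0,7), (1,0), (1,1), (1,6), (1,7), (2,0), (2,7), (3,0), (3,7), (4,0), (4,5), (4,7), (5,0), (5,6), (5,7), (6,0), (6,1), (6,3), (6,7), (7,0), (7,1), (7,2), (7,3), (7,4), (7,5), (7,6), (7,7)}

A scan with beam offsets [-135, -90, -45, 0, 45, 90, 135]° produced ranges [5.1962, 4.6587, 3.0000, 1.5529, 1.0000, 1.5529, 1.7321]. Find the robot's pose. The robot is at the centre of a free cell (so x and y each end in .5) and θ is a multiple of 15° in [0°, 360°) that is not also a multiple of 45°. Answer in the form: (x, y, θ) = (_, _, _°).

(x, y, θ) = (2.5, 2.5, 165°)

Enumerate (i+0.5, j+0.5, θ) over the 30 free cells and 16 admissible headings. For each, cast all 7 beams and compare to the given ranges.
  (1.5, 5.5, 300°): beam 1 = 0.5176 ≠ 5.1962 ✗
  (3.5, 5.5, 150°): beam 1 = 0.5176 ≠ 5.1962 ✗
  (6.5, 5.5, 300°): beam 1 = 1.5529 ≠ 5.1962 ✗
  (4.5, 3.5, 30°): beam 1 = 2.5882 ≠ 5.1962 ✗
  …
  (2.5, 2.5, 165°): r_1=5.1962, r_2=4.6587, r_3=3.0000, r_4=1.5529, r_5=1.0000, r_6=1.5529, r_7=1.7321 — all match ✓
No second candidate reproduces the full scan.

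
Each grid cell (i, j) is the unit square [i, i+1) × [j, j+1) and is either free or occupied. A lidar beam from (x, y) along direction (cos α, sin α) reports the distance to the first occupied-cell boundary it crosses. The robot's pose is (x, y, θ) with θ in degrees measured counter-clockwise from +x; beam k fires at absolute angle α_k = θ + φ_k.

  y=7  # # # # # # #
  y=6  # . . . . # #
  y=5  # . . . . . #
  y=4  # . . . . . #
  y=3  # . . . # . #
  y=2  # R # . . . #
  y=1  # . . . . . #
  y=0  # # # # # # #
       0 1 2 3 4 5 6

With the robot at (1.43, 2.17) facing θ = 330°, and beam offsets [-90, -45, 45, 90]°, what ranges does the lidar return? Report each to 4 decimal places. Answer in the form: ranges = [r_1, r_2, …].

ranges = [0.8600, 1.2113, 0.5901, 5.5772]

beam 1: φ=-90°, α=240°
  cosα=-0.5000 sinα=-0.8660 | (1,2) | tMaxX 0.8600 tMaxY 0.1963 | tΔX 2.0000 tΔY 1.1547
    t=0.1963 [y] (1,1)
    t=0.8600 [x] (0,1) — stop
  → r_1 = 0.8600
beam 2: φ=-45°, α=285°
  cosα=0.2588 sinα=-0.9659 | (1,2) | tMaxX 2.2023 tMaxY 0.1760 | tΔX 3.8637 tΔY 1.0353
    t=0.1760 [y] (1,1)
    t=1.2113 [y] (1,0) — stop
  → r_2 = 1.2113
beam 3: φ=45°, α=15°
  cosα=0.9659 sinα=0.2588 | (1,2) | tMaxX 0.5901 tMaxY 3.2069 | tΔX 1.0353 tΔY 3.8637
    t=0.5901 [x] (2,2) — stop
  → r_3 = 0.5901
beam 4: φ=90°, α=60°
  cosα=0.5000 sinα=0.8660 | (1,2) | tMaxX 1.1400 tMaxY 0.9584 | tΔX 2.0000 tΔY 1.1547
    t=0.9584 [y] (1,3)
    t=1.1400 [x] (2,3)
    t=2.1131 [y] (2,4)
    t=3.1400 [x] (3,4)
    t=3.2678 [y] (3,5)
    t=4.4225 [y] (3,6)
    t=5.1400 [x] (4,6)
    t=5.5772 [y] (4,7) — stop
  → r_4 = 5.5772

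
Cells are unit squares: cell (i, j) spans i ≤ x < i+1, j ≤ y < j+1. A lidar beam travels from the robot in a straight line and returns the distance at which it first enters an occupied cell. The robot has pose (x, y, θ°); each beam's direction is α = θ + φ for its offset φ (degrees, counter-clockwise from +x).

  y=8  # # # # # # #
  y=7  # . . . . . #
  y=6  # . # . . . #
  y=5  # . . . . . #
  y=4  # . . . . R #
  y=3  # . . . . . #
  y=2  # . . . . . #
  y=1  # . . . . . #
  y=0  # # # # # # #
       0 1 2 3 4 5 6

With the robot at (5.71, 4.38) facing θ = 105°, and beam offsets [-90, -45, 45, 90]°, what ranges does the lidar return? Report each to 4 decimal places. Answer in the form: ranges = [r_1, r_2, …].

ranges = [0.3002, 0.5800, 3.2400, 4.8762]

beam 1: φ=-90°, α=15°
  cosα=0.9659 sinα=0.2588 | (5,4) | tMaxX 0.3002 tMaxY 2.3955 | tΔX 1.0353 tΔY 3.8637
    t=0.3002 [x] (6,4) — stop
  → r_1 = 0.3002
beam 2: φ=-45°, α=60°
  cosα=0.5000 sinα=0.8660 | (5,4) | tMaxX 0.5800 tMaxY 0.7159 | tΔX 2.0000 tΔY 1.1547
    t=0.5800 [x] (6,4) — stop
  → r_2 = 0.5800
beam 3: φ=45°, α=150°
  cosα=-0.8660 sinα=0.5000 | (5,4) | tMaxX 0.8198 tMaxY 1.2400 | tΔX 1.1547 tΔY 2.0000
    t=0.8198 [x] (4,4)
    t=1.2400 [y] (4,5)
    t=1.9745 [x] (3,5)
    t=3.1292 [x] (2,5)
    t=3.2400 [y] (2,6) — stop
  → r_3 = 3.2400
beam 4: φ=90°, α=195°
  cosα=-0.9659 sinα=-0.2588 | (5,4) | tMaxX 0.7350 tMaxY 1.4682 | tΔX 1.0353 tΔY 3.8637
    t=0.7350 [x] (4,4)
    t=1.4682 [y] (4,3)
    t=1.7703 [x] (3,3)
    t=2.8056 [x] (2,3)
    t=3.8409 [x] (1,3)
    t=4.8762 [x] (0,3) — stop
  → r_4 = 4.8762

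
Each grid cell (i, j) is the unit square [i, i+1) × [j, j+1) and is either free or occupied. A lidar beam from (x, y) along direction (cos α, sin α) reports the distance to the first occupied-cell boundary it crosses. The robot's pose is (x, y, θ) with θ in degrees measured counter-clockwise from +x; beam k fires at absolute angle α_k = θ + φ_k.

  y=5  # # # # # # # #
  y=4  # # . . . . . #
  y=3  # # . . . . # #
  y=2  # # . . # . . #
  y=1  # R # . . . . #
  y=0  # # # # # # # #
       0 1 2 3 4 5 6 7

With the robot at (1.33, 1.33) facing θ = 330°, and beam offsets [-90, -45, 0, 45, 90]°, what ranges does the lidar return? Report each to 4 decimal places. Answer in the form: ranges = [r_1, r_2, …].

beam 1: φ=-90°, α=240°
  dir = (cos 240°, sin 240°) = (-0.5000, -0.8660); from cell (1,1)
  next x-line at t=0.6600, next y-line at t=0.3811; Δt_x=2.0000, Δt_y=1.1547
    y: enter (1,0) at t=0.3811 ← occupied
  → r_1 = 0.3811
beam 2: φ=-45°, α=285°
  dir = (cos 285°, sin 285°) = (0.2588, -0.9659); from cell (1,1)
  next x-line at t=2.5887, next y-line at t=0.3416; Δt_x=3.8637, Δt_y=1.0353
    y: enter (1,0) at t=0.3416 ← occupied
  → r_2 = 0.3416
beam 3: φ=0°, α=330°
  dir = (cos 330°, sin 330°) = (0.8660, -0.5000); from cell (1,1)
  next x-line at t=0.7736, next y-line at t=0.6600; Δt_x=1.1547, Δt_y=2.0000
    y: enter (1,0) at t=0.6600 ← occupied
  → r_3 = 0.6600
beam 4: φ=45°, α=15°
  dir = (cos 15°, sin 15°) = (0.9659, 0.2588); from cell (1,1)
  next x-line at t=0.6936, next y-line at t=2.5887; Δt_x=1.0353, Δt_y=3.8637
    x: enter (2,1) at t=0.6936 ← occupied
  → r_4 = 0.6936
beam 5: φ=90°, α=60°
  dir = (cos 60°, sin 60°) = (0.5000, 0.8660); from cell (1,1)
  next x-line at t=1.3400, next y-line at t=0.7736; Δt_x=2.0000, Δt_y=1.1547
    y: enter (1,2) at t=0.7736 ← occupied
  → r_5 = 0.7736

ranges = [0.3811, 0.3416, 0.6600, 0.6936, 0.7736]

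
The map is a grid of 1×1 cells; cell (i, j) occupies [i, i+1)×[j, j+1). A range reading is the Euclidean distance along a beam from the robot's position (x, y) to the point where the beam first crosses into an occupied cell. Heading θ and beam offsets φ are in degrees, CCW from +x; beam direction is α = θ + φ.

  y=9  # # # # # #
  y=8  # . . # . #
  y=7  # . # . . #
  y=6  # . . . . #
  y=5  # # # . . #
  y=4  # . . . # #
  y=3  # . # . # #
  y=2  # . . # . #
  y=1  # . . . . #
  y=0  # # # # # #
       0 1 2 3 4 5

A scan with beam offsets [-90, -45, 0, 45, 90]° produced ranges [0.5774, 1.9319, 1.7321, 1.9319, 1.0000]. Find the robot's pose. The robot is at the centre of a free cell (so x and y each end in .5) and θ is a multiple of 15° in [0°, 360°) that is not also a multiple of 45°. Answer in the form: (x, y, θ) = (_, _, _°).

(x, y, θ) = (1.5, 1.5, 30°)

Candidates: 24 free-cell centres × 16 headings = 384 poses. Raycast each; keep the one whose scan matches to 4 dp.
  (4.5, 2.5, 60°): beam 2 = 0.5176 ≠ 1.9319 ✗
  (4.5, 5.5, 60°): beam 2 = 0.5176 ≠ 1.9319 ✗
  (3.5, 4.5, 150°): beam 1 = 3.0000 ≠ 0.5774 ✗
  (1.5, 8.5, 60°): beam 1 = 1.0000 ≠ 0.5774 ✗
  …
  (1.5, 1.5, 30°): r_1=0.5774, r_2=1.9319, r_3=1.7321, r_4=1.9319, r_5=1.0000 — all match ✓
Unique over the lattice → pose = (1.5, 1.5, 30°).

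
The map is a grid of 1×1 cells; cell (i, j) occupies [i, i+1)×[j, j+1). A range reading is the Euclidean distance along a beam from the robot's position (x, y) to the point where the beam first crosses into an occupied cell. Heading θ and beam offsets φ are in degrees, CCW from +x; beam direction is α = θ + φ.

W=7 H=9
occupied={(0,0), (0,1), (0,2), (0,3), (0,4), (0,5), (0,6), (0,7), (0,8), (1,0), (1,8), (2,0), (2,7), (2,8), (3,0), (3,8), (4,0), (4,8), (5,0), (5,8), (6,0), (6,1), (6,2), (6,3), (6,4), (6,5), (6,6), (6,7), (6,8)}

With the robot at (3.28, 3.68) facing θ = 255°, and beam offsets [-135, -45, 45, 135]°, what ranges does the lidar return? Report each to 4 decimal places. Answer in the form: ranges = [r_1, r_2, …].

beam 1: φ=-135°, α=120°
  direction (-0.5000, 0.8660); cell (3,3); t to first gridline: x 0.5600, y 0.3695 (then +2.0000 / +1.1547)
    (3,4) via y @ 0.3695
    (2,4) via x @ 0.5600
    (2,5) via y @ 1.5242
    (1,5) via x @ 2.5600
    (1,6) via y @ 2.6789
    (1,7) via y @ 3.8336
    (0,7) via x @ 4.5600  # hit
  → r_1 = 4.5600
beam 2: φ=-45°, α=210°
  direction (-0.8660, -0.5000); cell (3,3); t to first gridline: x 0.3233, y 1.3600 (then +1.1547 / +2.0000)
    (2,3) via x @ 0.3233
    (2,2) via y @ 1.3600
    (1,2) via x @ 1.4780
    (0,2) via x @ 2.6327  # hit
  → r_2 = 2.6327
beam 3: φ=45°, α=300°
  direction (0.5000, -0.8660); cell (3,3); t to first gridline: x 1.4400, y 0.7852 (then +2.0000 / +1.1547)
    (3,2) via y @ 0.7852
    (4,2) via x @ 1.4400
    (4,1) via y @ 1.9399
    (4,0) via y @ 3.0946  # hit
  → r_3 = 3.0946
beam 4: φ=135°, α=30°
  direction (0.8660, 0.5000); cell (3,3); t to first gridline: x 0.8314, y 0.6400 (then +1.1547 / +2.0000)
    (3,4) via y @ 0.6400
    (4,4) via x @ 0.8314
    (5,4) via x @ 1.9861
    (5,5) via y @ 2.6400
    (6,5) via x @ 3.1408  # hit
  → r_4 = 3.1408

ranges = [4.5600, 2.6327, 3.0946, 3.1408]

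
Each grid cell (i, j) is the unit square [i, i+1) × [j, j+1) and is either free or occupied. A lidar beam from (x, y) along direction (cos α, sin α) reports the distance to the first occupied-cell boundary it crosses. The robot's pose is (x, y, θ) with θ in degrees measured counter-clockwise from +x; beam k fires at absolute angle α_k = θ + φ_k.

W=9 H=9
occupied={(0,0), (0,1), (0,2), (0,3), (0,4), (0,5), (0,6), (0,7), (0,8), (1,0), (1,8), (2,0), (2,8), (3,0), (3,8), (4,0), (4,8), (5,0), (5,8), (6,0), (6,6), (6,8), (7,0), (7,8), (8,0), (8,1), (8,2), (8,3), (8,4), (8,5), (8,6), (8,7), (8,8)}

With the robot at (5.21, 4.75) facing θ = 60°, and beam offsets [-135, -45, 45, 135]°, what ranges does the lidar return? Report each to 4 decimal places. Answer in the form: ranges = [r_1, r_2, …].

beam 1: φ=-135°, α=285°
  direction (0.2588, -0.9659); cell (5,4); t to first gridline: x 3.0523, y 0.7765 (then +3.8637 / +1.0353)
    (5,3) via y @ 0.7765
    (5,2) via y @ 1.8117
    (5,1) via y @ 2.8470
    (6,1) via x @ 3.0523
    (6,0) via y @ 3.8823  # hit
  → r_1 = 3.8823
beam 2: φ=-45°, α=15°
  direction (0.9659, 0.2588); cell (5,4); t to first gridline: x 0.8179, y 0.9659 (then +1.0353 / +3.8637)
    (6,4) via x @ 0.8179
    (6,5) via y @ 0.9659
    (7,5) via x @ 1.8531
    (8,5) via x @ 2.8884  # hit
  → r_2 = 2.8884
beam 3: φ=45°, α=105°
  direction (-0.2588, 0.9659); cell (5,4); t to first gridline: x 0.8114, y 0.2588 (then +3.8637 / +1.0353)
    (5,5) via y @ 0.2588
    (4,5) via x @ 0.8114
    (4,6) via y @ 1.2941
    (4,7) via y @ 2.3294
    (4,8) via y @ 3.3646  # hit
  → r_3 = 3.3646
beam 4: φ=135°, α=195°
  direction (-0.9659, -0.2588); cell (5,4); t to first gridline: x 0.2174, y 2.8978 (then +1.0353 / +3.8637)
    (4,4) via x @ 0.2174
    (3,4) via x @ 1.2527
    (2,4) via x @ 2.2880
    (2,3) via y @ 2.8978
    (1,3) via x @ 3.3232
    (0,3) via x @ 4.3585  # hit
  → r_4 = 4.3585

ranges = [3.8823, 2.8884, 3.3646, 4.3585]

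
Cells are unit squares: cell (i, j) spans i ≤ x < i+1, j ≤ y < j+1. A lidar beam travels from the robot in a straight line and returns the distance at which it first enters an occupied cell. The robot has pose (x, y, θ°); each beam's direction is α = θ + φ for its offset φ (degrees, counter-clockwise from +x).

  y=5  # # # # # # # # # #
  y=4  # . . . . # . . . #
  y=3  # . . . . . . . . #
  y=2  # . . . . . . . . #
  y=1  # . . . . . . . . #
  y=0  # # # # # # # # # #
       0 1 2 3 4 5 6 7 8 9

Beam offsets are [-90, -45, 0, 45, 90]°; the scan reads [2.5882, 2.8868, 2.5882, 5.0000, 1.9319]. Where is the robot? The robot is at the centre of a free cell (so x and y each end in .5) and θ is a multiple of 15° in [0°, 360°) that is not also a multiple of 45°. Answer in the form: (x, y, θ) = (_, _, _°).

Candidates: 31 free-cell centres × 16 headings = 496 poses. Raycast each; keep the one whose scan matches to 4 dp.
  (8.5, 4.5, 15°): beam 1 = 1.9319 ≠ 2.5882 ✗
  (8.5, 1.5, 255°): beam 1 = 7.7646 ≠ 2.5882 ✗
  (7.5, 4.5, 120°): beam 1 = 1.0000 ≠ 2.5882 ✗
  (1.5, 2.5, 345°): beam 1 = 1.5529 ≠ 2.5882 ✗
  (6.5, 3.5, 60°): beam 1 = 2.8868 ≠ 2.5882 ✗
  …
  (3.5, 3.5, 285°): r_1=2.5882, r_2=2.8868, r_3=2.5882, r_4=5.0000, r_5=1.9319 — all match ✓
Only this pose fits every beam.

(x, y, θ) = (3.5, 3.5, 285°)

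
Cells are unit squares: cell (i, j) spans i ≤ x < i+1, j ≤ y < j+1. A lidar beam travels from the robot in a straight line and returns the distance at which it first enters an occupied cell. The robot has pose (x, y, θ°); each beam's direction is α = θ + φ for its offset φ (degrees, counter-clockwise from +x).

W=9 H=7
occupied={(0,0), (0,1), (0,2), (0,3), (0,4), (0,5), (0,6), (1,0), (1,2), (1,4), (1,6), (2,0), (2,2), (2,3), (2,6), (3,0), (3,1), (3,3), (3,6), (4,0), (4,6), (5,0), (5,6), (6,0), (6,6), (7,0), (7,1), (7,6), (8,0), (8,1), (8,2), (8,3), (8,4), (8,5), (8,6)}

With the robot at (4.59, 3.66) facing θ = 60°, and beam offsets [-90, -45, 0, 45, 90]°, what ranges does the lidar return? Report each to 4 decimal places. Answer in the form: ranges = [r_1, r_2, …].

beam 1: φ=-90°, α=330°
  cosα=0.8660 sinα=-0.5000 | (4,3) | tMaxX 0.4734 tMaxY 1.3200 | tΔX 1.1547 tΔY 2.0000
    t=0.4734 [x] (5,3)
    t=1.3200 [y] (5,2)
    t=1.6281 [x] (6,2)
    t=2.7828 [x] (7,2)
    t=3.3200 [y] (7,1) — stop
  → r_1 = 3.3200
beam 2: φ=-45°, α=15°
  cosα=0.9659 sinα=0.2588 | (4,3) | tMaxX 0.4245 tMaxY 1.3137 | tΔX 1.0353 tΔY 3.8637
    t=0.4245 [x] (5,3)
    t=1.3137 [y] (5,4)
    t=1.4597 [x] (6,4)
    t=2.4950 [x] (7,4)
    t=3.5303 [x] (8,4) — stop
  → r_2 = 3.5303
beam 3: φ=0°, α=60°
  cosα=0.5000 sinα=0.8660 | (4,3) | tMaxX 0.8200 tMaxY 0.3926 | tΔX 2.0000 tΔY 1.1547
    t=0.3926 [y] (4,4)
    t=0.8200 [x] (5,4)
    t=1.5473 [y] (5,5)
    t=2.7020 [y] (5,6) — stop
  → r_3 = 2.7020
beam 4: φ=45°, α=105°
  cosα=-0.2588 sinα=0.9659 | (4,3) | tMaxX 2.2796 tMaxY 0.3520 | tΔX 3.8637 tΔY 1.0353
    t=0.3520 [y] (4,4)
    t=1.3873 [y] (4,5)
    t=2.2796 [x] (3,5)
    t=2.4225 [y] (3,6) — stop
  → r_4 = 2.4225
beam 5: φ=90°, α=150°
  cosα=-0.8660 sinα=0.5000 | (4,3) | tMaxX 0.6813 tMaxY 0.6800 | tΔX 1.1547 tΔY 2.0000
    t=0.6800 [y] (4,4)
    t=0.6813 [x] (3,4)
    t=1.8360 [x] (2,4)
    t=2.6800 [y] (2,5)
    t=2.9907 [x] (1,5)
    t=4.1454 [x] (0,5) — stop
  → r_5 = 4.1454

ranges = [3.3200, 3.5303, 2.7020, 2.4225, 4.1454]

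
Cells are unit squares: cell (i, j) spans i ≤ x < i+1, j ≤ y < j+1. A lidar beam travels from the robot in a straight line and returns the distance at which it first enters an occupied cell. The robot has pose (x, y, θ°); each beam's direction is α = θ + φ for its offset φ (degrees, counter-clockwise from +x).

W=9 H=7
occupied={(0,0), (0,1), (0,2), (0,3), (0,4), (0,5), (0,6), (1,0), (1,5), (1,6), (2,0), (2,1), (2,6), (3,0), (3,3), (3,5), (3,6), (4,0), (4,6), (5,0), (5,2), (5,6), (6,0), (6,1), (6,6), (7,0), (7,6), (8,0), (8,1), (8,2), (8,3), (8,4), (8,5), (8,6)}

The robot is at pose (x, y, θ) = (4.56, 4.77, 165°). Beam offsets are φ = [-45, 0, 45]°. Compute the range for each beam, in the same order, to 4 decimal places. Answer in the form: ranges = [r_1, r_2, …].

beam 1: φ=-45°, α=120°
  direction (-0.5000, 0.8660); cell (4,4); t to first gridline: x 1.1200, y 0.2656 (then +2.0000 / +1.1547)
    (4,5) via y @ 0.2656
    (3,5) via x @ 1.1200  # hit
  → r_1 = 1.1200
beam 2: φ=0°, α=165°
  direction (-0.9659, 0.2588); cell (4,4); t to first gridline: x 0.5798, y 0.8887 (then +1.0353 / +3.8637)
    (3,4) via x @ 0.5798
    (3,5) via y @ 0.8887  # hit
  → r_2 = 0.8887
beam 3: φ=45°, α=210°
  direction (-0.8660, -0.5000); cell (4,4); t to first gridline: x 0.6466, y 1.5400 (then +1.1547 / +2.0000)
    (3,4) via x @ 0.6466
    (3,3) via y @ 1.5400  # hit
  → r_3 = 1.5400

ranges = [1.1200, 0.8887, 1.5400]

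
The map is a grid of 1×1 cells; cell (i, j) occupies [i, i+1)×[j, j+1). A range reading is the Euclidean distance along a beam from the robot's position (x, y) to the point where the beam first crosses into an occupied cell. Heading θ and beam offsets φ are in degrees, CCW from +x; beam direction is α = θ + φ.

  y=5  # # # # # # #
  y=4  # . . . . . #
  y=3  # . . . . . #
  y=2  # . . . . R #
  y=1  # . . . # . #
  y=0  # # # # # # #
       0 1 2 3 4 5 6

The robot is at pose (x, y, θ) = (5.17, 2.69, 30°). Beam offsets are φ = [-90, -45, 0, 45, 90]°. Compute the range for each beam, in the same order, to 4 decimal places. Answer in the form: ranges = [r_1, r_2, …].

ranges = [1.6600, 0.8593, 0.9584, 2.3915, 2.6674]

beam 1: φ=-90°, α=300°
  direction (0.5000, -0.8660); cell (5,2); t to first gridline: x 1.6600, y 0.7967 (then +2.0000 / +1.1547)
    (5,1) via y @ 0.7967
    (6,1) via x @ 1.6600  # hit
  → r_1 = 1.6600
beam 2: φ=-45°, α=345°
  direction (0.9659, -0.2588); cell (5,2); t to first gridline: x 0.8593, y 2.6660 (then +1.0353 / +3.8637)
    (6,2) via x @ 0.8593  # hit
  → r_2 = 0.8593
beam 3: φ=0°, α=30°
  direction (0.8660, 0.5000); cell (5,2); t to first gridline: x 0.9584, y 0.6200 (then +1.1547 / +2.0000)
    (5,3) via y @ 0.6200
    (6,3) via x @ 0.9584  # hit
  → r_3 = 0.9584
beam 4: φ=45°, α=75°
  direction (0.2588, 0.9659); cell (5,2); t to first gridline: x 3.2069, y 0.3209 (then +3.8637 / +1.0353)
    (5,3) via y @ 0.3209
    (5,4) via y @ 1.3562
    (5,5) via y @ 2.3915  # hit
  → r_4 = 2.3915
beam 5: φ=90°, α=120°
  direction (-0.5000, 0.8660); cell (5,2); t to first gridline: x 0.3400, y 0.3580 (then +2.0000 / +1.1547)
    (4,2) via x @ 0.3400
    (4,3) via y @ 0.3580
    (4,4) via y @ 1.5127
    (3,4) via x @ 2.3400
    (3,5) via y @ 2.6674  # hit
  → r_5 = 2.6674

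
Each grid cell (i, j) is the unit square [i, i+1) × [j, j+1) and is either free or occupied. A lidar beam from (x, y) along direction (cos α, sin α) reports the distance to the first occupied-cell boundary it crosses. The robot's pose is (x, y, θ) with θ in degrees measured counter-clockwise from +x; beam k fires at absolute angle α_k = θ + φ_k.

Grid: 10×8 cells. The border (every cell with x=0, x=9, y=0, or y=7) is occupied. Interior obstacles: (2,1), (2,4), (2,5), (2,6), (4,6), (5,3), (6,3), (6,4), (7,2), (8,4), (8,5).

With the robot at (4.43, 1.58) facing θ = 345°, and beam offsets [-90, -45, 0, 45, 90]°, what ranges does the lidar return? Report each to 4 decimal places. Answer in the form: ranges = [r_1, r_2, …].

ranges = [0.6005, 0.6697, 2.2409, 2.8400, 2.2023]

beam 1: φ=-90°, α=255°
  cosα=-0.2588 sinα=-0.9659 | (4,1) | tMaxX 1.6614 tMaxY 0.6005 | tΔX 3.8637 tΔY 1.0353
    t=0.6005 [y] (4,0) — stop
  → r_1 = 0.6005
beam 2: φ=-45°, α=300°
  cosα=0.5000 sinα=-0.8660 | (4,1) | tMaxX 1.1400 tMaxY 0.6697 | tΔX 2.0000 tΔY 1.1547
    t=0.6697 [y] (4,0) — stop
  → r_2 = 0.6697
beam 3: φ=0°, α=345°
  cosα=0.9659 sinα=-0.2588 | (4,1) | tMaxX 0.5901 tMaxY 2.2409 | tΔX 1.0353 tΔY 3.8637
    t=0.5901 [x] (5,1)
    t=1.6254 [x] (6,1)
    t=2.2409 [y] (6,0) — stop
  → r_3 = 2.2409
beam 4: φ=45°, α=30°
  cosα=0.8660 sinα=0.5000 | (4,1) | tMaxX 0.6582 tMaxY 0.8400 | tΔX 1.1547 tΔY 2.0000
    t=0.6582 [x] (5,1)
    t=0.8400 [y] (5,2)
    t=1.8129 [x] (6,2)
    t=2.8400 [y] (6,3) — stop
  → r_4 = 2.8400
beam 5: φ=90°, α=75°
  cosα=0.2588 sinα=0.9659 | (4,1) | tMaxX 2.2023 tMaxY 0.4348 | tΔX 3.8637 tΔY 1.0353
    t=0.4348 [y] (4,2)
    t=1.4701 [y] (4,3)
    t=2.2023 [x] (5,3) — stop
  → r_5 = 2.2023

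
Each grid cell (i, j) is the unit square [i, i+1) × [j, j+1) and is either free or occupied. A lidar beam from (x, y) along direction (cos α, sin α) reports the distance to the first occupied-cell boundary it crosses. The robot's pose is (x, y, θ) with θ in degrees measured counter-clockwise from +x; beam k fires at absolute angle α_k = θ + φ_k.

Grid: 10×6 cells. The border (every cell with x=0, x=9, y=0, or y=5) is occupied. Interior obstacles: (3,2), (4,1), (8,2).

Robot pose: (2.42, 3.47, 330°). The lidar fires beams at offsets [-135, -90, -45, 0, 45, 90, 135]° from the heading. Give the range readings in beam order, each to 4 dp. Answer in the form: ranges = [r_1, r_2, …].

beam 1: φ=-135°, α=195°
  dir = (cos 195°, sin 195°) = (-0.9659, -0.2588); from cell (2,3)
  next x-line at t=0.4348, next y-line at t=1.8159; Δt_x=1.0353, Δt_y=3.8637
    x: enter (1,3) at t=0.4348
    x: enter (0,3) at t=1.4701 ← occupied
  → r_1 = 1.4701
beam 2: φ=-90°, α=240°
  dir = (cos 240°, sin 240°) = (-0.5000, -0.8660); from cell (2,3)
  next x-line at t=0.8400, next y-line at t=0.5427; Δt_x=2.0000, Δt_y=1.1547
    y: enter (2,2) at t=0.5427
    x: enter (1,2) at t=0.8400
    y: enter (1,1) at t=1.6974
    x: enter (0,1) at t=2.8400 ← occupied
  → r_2 = 2.8400
beam 3: φ=-45°, α=285°
  dir = (cos 285°, sin 285°) = (0.2588, -0.9659); from cell (2,3)
  next x-line at t=2.2409, next y-line at t=0.4866; Δt_x=3.8637, Δt_y=1.0353
    y: enter (2,2) at t=0.4866
    y: enter (2,1) at t=1.5219
    x: enter (3,1) at t=2.2409
    y: enter (3,0) at t=2.5571 ← occupied
  → r_3 = 2.5571
beam 4: φ=0°, α=330°
  dir = (cos 330°, sin 330°) = (0.8660, -0.5000); from cell (2,3)
  next x-line at t=0.6697, next y-line at t=0.9400; Δt_x=1.1547, Δt_y=2.0000
    x: enter (3,3) at t=0.6697
    y: enter (3,2) at t=0.9400 ← occupied
  → r_4 = 0.9400
beam 5: φ=45°, α=15°
  dir = (cos 15°, sin 15°) = (0.9659, 0.2588); from cell (2,3)
  next x-line at t=0.6005, next y-line at t=2.0478; Δt_x=1.0353, Δt_y=3.8637
    x: enter (3,3) at t=0.6005
    x: enter (4,3) at t=1.6357
    y: enter (4,4) at t=2.0478
    x: enter (5,4) at t=2.6710
    x: enter (6,4) at t=3.7063
    x: enter (7,4) at t=4.7416
    x: enter (8,4) at t=5.7768
    y: enter (8,5) at t=5.9115 ← occupied
  → r_5 = 5.9115
beam 6: φ=90°, α=60°
  dir = (cos 60°, sin 60°) = (0.5000, 0.8660); from cell (2,3)
  next x-line at t=1.1600, next y-line at t=0.6120; Δt_x=2.0000, Δt_y=1.1547
    y: enter (2,4) at t=0.6120
    x: enter (3,4) at t=1.1600
    y: enter (3,5) at t=1.7667 ← occupied
  → r_6 = 1.7667
beam 7: φ=135°, α=105°
  dir = (cos 105°, sin 105°) = (-0.2588, 0.9659); from cell (2,3)
  next x-line at t=1.6228, next y-line at t=0.5487; Δt_x=3.8637, Δt_y=1.0353
    y: enter (2,4) at t=0.5487
    y: enter (2,5) at t=1.5840 ← occupied
  → r_7 = 1.5840

ranges = [1.4701, 2.8400, 2.5571, 0.9400, 5.9115, 1.7667, 1.5840]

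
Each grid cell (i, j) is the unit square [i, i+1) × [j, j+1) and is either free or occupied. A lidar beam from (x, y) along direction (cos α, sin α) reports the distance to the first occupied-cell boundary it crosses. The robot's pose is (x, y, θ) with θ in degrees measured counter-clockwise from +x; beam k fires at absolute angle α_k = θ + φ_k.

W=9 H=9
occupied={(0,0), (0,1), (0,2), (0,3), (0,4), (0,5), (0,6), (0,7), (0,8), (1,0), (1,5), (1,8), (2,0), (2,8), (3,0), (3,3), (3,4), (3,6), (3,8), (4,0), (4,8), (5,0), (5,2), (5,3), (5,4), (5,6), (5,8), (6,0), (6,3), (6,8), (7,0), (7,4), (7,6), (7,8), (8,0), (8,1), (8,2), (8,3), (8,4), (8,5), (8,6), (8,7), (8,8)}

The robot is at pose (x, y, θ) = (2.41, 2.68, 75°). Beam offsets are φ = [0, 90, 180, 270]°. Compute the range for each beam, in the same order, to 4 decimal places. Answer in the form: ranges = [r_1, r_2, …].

beam 1: φ=0°, α=75°
  direction (0.2588, 0.9659); cell (2,2); t to first gridline: x 2.2796, y 0.3313 (then +3.8637 / +1.0353)
    (2,3) via y @ 0.3313
    (2,4) via y @ 1.3666
    (3,4) via x @ 2.2796  # hit
  → r_1 = 2.2796
beam 2: φ=90°, α=165°
  direction (-0.9659, 0.2588); cell (2,2); t to first gridline: x 0.4245, y 1.2364 (then +1.0353 / +3.8637)
    (1,2) via x @ 0.4245
    (1,3) via y @ 1.2364
    (0,3) via x @ 1.4597  # hit
  → r_2 = 1.4597
beam 3: φ=180°, α=255°
  direction (-0.2588, -0.9659); cell (2,2); t to first gridline: x 1.5841, y 0.7040 (then +3.8637 / +1.0353)
    (2,1) via y @ 0.7040
    (1,1) via x @ 1.5841
    (1,0) via y @ 1.7393  # hit
  → r_3 = 1.7393
beam 4: φ=270°, α=345°
  direction (0.9659, -0.2588); cell (2,2); t to first gridline: x 0.6108, y 2.6273 (then +1.0353 / +3.8637)
    (3,2) via x @ 0.6108
    (4,2) via x @ 1.6461
    (4,1) via y @ 2.6273
    (5,1) via x @ 2.6814
    (6,1) via x @ 3.7166
    (7,1) via x @ 4.7519
    (8,1) via x @ 5.7872  # hit
  → r_4 = 5.7872

ranges = [2.2796, 1.4597, 1.7393, 5.7872]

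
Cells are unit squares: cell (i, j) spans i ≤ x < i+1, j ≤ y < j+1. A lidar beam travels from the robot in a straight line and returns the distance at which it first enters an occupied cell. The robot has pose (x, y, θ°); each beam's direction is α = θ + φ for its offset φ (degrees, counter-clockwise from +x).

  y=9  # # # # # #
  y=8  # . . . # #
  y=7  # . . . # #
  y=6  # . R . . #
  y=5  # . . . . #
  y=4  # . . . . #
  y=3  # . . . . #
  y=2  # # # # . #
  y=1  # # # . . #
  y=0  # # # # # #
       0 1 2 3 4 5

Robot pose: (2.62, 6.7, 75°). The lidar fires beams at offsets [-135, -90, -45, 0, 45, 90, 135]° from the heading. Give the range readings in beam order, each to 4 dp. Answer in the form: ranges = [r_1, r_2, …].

ranges = [4.7600, 2.4640, 1.5935, 2.3811, 2.6558, 1.6771, 1.8706]

beam 1: φ=-135°, α=300°
  cosα=0.5000 sinα=-0.8660 | (2,6) | tMaxX 0.7600 tMaxY 0.8083 | tΔX 2.0000 tΔY 1.1547
    t=0.7600 [x] (3,6)
    t=0.8083 [y] (3,5)
    t=1.9630 [y] (3,4)
    t=2.7600 [x] (4,4)
    t=3.1177 [y] (4,3)
    t=4.2724 [y] (4,2)
    t=4.7600 [x] (5,2) — stop
  → r_1 = 4.7600
beam 2: φ=-90°, α=345°
  cosα=0.9659 sinα=-0.2588 | (2,6) | tMaxX 0.3934 tMaxY 2.7046 | tΔX 1.0353 tΔY 3.8637
    t=0.3934 [x] (3,6)
    t=1.4287 [x] (4,6)
    t=2.4640 [x] (5,6) — stop
  → r_2 = 2.4640
beam 3: φ=-45°, α=30°
  cosα=0.8660 sinα=0.5000 | (2,6) | tMaxX 0.4388 tMaxY 0.6000 | tΔX 1.1547 tΔY 2.0000
    t=0.4388 [x] (3,6)
    t=0.6000 [y] (3,7)
    t=1.5935 [x] (4,7) — stop
  → r_3 = 1.5935
beam 4: φ=0°, α=75°
  cosα=0.2588 sinα=0.9659 | (2,6) | tMaxX 1.4682 tMaxY 0.3106 | tΔX 3.8637 tΔY 1.0353
    t=0.3106 [y] (2,7)
    t=1.3459 [y] (2,8)
    t=1.4682 [x] (3,8)
    t=2.3811 [y] (3,9) — stop
  → r_4 = 2.3811
beam 5: φ=45°, α=120°
  cosα=-0.5000 sinα=0.8660 | (2,6) | tMaxX 1.2400 tMaxY 0.3464 | tΔX 2.0000 tΔY 1.1547
    t=0.3464 [y] (2,7)
    t=1.2400 [x] (1,7)
    t=1.5011 [y] (1,8)
    t=2.6558 [y] (1,9) — stop
  → r_5 = 2.6558
beam 6: φ=90°, α=165°
  cosα=-0.9659 sinα=0.2588 | (2,6) | tMaxX 0.6419 tMaxY 1.1591 | tΔX 1.0353 tΔY 3.8637
    t=0.6419 [x] (1,6)
    t=1.1591 [y] (1,7)
    t=1.6771 [x] (0,7) — stop
  → r_6 = 1.6771
beam 7: φ=135°, α=210°
  cosα=-0.8660 sinα=-0.5000 | (2,6) | tMaxX 0.7159 tMaxY 1.4000 | tΔX 1.1547 tΔY 2.0000
    t=0.7159 [x] (1,6)
    t=1.4000 [y] (1,5)
    t=1.8706 [x] (0,5) — stop
  → r_7 = 1.8706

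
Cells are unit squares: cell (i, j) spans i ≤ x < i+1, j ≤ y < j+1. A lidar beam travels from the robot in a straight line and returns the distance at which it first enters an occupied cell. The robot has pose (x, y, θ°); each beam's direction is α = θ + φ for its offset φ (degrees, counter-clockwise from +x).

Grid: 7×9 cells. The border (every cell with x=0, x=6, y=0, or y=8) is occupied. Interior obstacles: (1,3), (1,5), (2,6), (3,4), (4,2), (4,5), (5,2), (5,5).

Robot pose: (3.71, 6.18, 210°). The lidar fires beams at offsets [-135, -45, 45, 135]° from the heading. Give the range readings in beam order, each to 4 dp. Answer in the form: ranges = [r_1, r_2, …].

beam 1: φ=-135°, α=75°
  dir = (cos 75°, sin 75°) = (0.2588, 0.9659); from cell (3,6)
  next x-line at t=1.1205, next y-line at t=0.8489; Δt_x=3.8637, Δt_y=1.0353
    y: enter (3,7) at t=0.8489
    x: enter (4,7) at t=1.1205
    y: enter (4,8) at t=1.8842 ← occupied
  → r_1 = 1.8842
beam 2: φ=-45°, α=165°
  dir = (cos 165°, sin 165°) = (-0.9659, 0.2588); from cell (3,6)
  next x-line at t=0.7350, next y-line at t=3.1682; Δt_x=1.0353, Δt_y=3.8637
    x: enter (2,6) at t=0.7350 ← occupied
  → r_2 = 0.7350
beam 3: φ=45°, α=255°
  dir = (cos 255°, sin 255°) = (-0.2588, -0.9659); from cell (3,6)
  next x-line at t=2.7432, next y-line at t=0.1863; Δt_x=3.8637, Δt_y=1.0353
    y: enter (3,5) at t=0.1863
    y: enter (3,4) at t=1.2216 ← occupied
  → r_3 = 1.2216
beam 4: φ=135°, α=345°
  dir = (cos 345°, sin 345°) = (0.9659, -0.2588); from cell (3,6)
  next x-line at t=0.3002, next y-line at t=0.6955; Δt_x=1.0353, Δt_y=3.8637
    x: enter (4,6) at t=0.3002
    y: enter (4,5) at t=0.6955 ← occupied
  → r_4 = 0.6955

ranges = [1.8842, 0.7350, 1.2216, 0.6955]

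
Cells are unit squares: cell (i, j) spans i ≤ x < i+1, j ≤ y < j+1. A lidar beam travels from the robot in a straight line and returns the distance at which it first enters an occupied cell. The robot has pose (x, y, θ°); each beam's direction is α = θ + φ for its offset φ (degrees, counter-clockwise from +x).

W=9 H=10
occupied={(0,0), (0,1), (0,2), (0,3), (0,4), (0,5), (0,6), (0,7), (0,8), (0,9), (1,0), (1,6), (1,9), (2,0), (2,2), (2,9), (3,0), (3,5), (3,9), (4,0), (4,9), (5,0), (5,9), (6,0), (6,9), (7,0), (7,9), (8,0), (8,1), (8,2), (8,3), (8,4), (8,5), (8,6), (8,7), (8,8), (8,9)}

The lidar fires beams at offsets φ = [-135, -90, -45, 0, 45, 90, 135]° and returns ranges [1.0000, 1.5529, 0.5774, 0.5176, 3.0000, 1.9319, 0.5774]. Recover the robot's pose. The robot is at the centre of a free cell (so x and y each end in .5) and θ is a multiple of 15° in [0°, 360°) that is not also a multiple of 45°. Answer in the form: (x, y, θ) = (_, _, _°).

(x, y, θ) = (1.5, 2.5, 15°)

Candidates: 53 free-cell centres × 16 headings = 848 poses. Raycast each; keep the one whose scan matches to 4 dp.
  (4.5, 8.5, 150°): beam 1 = 1.9319 ≠ 1.0000 ✗
  (3.5, 1.5, 300°): beam 1 = 2.5882 ≠ 1.0000 ✗
  (3.5, 1.5, 105°): beam 2 = 4.6587 ≠ 1.5529 ✗
  …
  (1.5, 2.5, 15°): r_1=1.0000, r_2=1.5529, r_3=0.5774, r_4=0.5176, r_5=3.0000, r_6=1.9319, r_7=0.5774 — all match ✓
Only this pose fits every beam.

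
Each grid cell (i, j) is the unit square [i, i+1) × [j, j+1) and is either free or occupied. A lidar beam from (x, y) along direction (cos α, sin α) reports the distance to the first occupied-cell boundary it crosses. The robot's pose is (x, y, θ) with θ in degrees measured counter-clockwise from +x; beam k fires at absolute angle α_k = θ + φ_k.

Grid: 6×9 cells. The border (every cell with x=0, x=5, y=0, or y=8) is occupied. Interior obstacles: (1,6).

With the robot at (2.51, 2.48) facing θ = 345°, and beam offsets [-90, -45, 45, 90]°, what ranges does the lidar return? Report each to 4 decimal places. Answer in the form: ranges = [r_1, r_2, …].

ranges = [1.5322, 1.7090, 2.8752, 5.7147]

beam 1: φ=-90°, α=255°
  d=(-0.2588,-0.9659)  start (2,2)  tX=1.9705 tY=0.4969  stride 1/|dx|=3.8637 1/|dy|=1.0353
    cross y-line → (2,1), t=0.4969
    cross y-line → (2,0), t=1.5322 (wall)
  → r_1 = 1.5322
beam 2: φ=-45°, α=300°
  d=(0.5000,-0.8660)  start (2,2)  tX=0.9800 tY=0.5543  stride 1/|dx|=2.0000 1/|dy|=1.1547
    cross y-line → (2,1), t=0.5543
    cross x-line → (3,1), t=0.9800
    cross y-line → (3,0), t=1.7090 (wall)
  → r_2 = 1.7090
beam 3: φ=45°, α=30°
  d=(0.8660,0.5000)  start (2,2)  tX=0.5658 tY=1.0400  stride 1/|dx|=1.1547 1/|dy|=2.0000
    cross x-line → (3,2), t=0.5658
    cross y-line → (3,3), t=1.0400
    cross x-line → (4,3), t=1.7205
    cross x-line → (5,3), t=2.8752 (wall)
  → r_3 = 2.8752
beam 4: φ=90°, α=75°
  d=(0.2588,0.9659)  start (2,2)  tX=1.8932 tY=0.5383  stride 1/|dx|=3.8637 1/|dy|=1.0353
    cross y-line → (2,3), t=0.5383
    cross y-line → (2,4), t=1.5736
    cross x-line → (3,4), t=1.8932
    cross y-line → (3,5), t=2.6089
    cross y-line → (3,6), t=3.6442
    cross y-line → (3,7), t=4.6794
    cross y-line → (3,8), t=5.7147 (wall)
  → r_4 = 5.7147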